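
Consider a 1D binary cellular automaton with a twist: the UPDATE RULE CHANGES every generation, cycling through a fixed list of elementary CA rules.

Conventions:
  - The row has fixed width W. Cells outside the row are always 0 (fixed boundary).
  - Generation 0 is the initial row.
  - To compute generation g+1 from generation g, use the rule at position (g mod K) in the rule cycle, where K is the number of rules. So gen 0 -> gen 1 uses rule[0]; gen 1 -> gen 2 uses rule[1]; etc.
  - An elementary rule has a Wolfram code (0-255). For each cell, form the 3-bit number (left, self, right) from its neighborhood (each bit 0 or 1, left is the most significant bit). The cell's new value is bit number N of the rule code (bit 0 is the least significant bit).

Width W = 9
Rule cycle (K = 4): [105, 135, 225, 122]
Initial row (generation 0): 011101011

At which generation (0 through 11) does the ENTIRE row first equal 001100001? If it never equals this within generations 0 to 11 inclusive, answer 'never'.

Answer: never

Derivation:
Gen 0: 011101011
Gen 1 (rule 105): 010110111
Gen 2 (rule 135): 110000010
Gen 3 (rule 225): 010111000
Gen 4 (rule 122): 101101100
Gen 5 (rule 105): 011111101
Gen 6 (rule 135): 101111001
Gen 7 (rule 225): 010111000
Gen 8 (rule 122): 101101100
Gen 9 (rule 105): 011111101
Gen 10 (rule 135): 101111001
Gen 11 (rule 225): 010111000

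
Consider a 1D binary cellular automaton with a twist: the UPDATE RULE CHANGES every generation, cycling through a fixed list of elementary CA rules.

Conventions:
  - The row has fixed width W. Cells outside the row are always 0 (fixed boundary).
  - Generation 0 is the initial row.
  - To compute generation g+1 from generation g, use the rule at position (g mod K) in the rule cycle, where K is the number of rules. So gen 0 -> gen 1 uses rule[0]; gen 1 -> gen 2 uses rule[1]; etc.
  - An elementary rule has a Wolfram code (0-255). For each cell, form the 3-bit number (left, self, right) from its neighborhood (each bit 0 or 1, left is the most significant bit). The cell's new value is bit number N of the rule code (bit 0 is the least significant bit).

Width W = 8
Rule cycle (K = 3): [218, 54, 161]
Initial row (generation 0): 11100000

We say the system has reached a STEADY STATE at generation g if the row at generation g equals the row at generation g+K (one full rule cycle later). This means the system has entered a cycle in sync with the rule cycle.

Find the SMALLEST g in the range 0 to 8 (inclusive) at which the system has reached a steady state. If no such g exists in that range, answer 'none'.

Gen 0: 11100000
Gen 1 (rule 218): 11110000
Gen 2 (rule 54): 00001000
Gen 3 (rule 161): 11100011
Gen 4 (rule 218): 11110111
Gen 5 (rule 54): 00001000
Gen 6 (rule 161): 11100011
Gen 7 (rule 218): 11110111
Gen 8 (rule 54): 00001000
Gen 9 (rule 161): 11100011
Gen 10 (rule 218): 11110111
Gen 11 (rule 54): 00001000

Answer: 2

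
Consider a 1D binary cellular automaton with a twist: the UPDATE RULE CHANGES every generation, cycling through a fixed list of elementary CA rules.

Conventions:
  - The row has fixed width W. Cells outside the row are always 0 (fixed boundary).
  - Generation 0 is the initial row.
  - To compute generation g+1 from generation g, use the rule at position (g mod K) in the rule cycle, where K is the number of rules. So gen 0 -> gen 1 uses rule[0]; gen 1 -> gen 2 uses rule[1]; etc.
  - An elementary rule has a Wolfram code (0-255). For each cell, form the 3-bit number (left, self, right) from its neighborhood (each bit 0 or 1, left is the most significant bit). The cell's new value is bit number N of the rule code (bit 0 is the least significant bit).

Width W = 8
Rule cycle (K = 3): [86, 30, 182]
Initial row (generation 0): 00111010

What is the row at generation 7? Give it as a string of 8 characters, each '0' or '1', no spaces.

Answer: 10010110

Derivation:
Gen 0: 00111010
Gen 1 (rule 86): 01001011
Gen 2 (rule 30): 11111010
Gen 3 (rule 182): 01110111
Gen 4 (rule 86): 10010001
Gen 5 (rule 30): 11111011
Gen 6 (rule 182): 01110100
Gen 7 (rule 86): 10010110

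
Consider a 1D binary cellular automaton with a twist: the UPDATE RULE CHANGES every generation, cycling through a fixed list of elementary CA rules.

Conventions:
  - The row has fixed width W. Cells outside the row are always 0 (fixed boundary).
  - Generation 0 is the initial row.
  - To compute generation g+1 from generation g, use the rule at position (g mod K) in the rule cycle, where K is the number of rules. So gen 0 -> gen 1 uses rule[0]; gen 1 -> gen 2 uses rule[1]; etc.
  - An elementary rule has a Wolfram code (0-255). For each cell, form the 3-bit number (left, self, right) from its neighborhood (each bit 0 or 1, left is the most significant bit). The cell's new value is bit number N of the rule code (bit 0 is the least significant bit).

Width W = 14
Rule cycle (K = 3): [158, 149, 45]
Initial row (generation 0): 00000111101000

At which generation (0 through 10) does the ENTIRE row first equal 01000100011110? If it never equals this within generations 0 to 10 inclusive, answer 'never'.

Gen 0: 00000111101000
Gen 1 (rule 158): 00001111001100
Gen 2 (rule 149): 11100110100011
Gen 3 (rule 45): 10000101101010
Gen 4 (rule 158): 11001101001011
Gen 5 (rule 149): 00100001101000
Gen 6 (rule 45): 10101101011011
Gen 7 (rule 158): 10101001010010
Gen 8 (rule 149): 10101101011011
Gen 9 (rule 45): 11111011110110
Gen 10 (rule 158): 11110011100101

Answer: never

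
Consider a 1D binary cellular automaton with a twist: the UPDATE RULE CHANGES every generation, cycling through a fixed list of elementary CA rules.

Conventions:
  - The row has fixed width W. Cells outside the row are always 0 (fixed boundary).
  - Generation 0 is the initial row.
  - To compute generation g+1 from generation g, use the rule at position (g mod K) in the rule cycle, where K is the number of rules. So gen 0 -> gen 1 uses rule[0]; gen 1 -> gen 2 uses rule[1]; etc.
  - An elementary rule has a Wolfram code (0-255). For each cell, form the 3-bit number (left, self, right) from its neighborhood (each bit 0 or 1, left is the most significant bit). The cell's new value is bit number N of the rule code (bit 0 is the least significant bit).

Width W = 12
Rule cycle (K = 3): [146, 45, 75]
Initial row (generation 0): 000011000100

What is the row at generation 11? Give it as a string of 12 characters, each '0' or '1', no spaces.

Gen 0: 000011000100
Gen 1 (rule 146): 000100101010
Gen 2 (rule 45): 110100111110
Gen 3 (rule 75): 110001100010
Gen 4 (rule 146): 001010010101
Gen 5 (rule 45): 101110011111
Gen 6 (rule 75): 001010110001
Gen 7 (rule 146): 010000001010
Gen 8 (rule 45): 010111101110
Gen 9 (rule 75): 100100101010
Gen 10 (rule 146): 011011000001
Gen 11 (rule 45): 010110011101

Answer: 010110011101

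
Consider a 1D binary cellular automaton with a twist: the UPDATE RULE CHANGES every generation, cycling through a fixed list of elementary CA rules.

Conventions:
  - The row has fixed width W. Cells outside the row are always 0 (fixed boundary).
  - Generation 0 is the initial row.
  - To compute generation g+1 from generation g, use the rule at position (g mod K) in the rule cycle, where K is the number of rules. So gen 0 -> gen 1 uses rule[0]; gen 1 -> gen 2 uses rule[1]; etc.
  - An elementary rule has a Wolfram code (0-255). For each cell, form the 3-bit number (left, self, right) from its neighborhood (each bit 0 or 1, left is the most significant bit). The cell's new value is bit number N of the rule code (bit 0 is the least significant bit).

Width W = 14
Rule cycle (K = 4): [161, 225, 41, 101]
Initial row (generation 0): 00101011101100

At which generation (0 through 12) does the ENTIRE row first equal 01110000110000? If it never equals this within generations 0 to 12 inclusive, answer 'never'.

Gen 0: 00101011101100
Gen 1 (rule 161): 10010101010001
Gen 2 (rule 225): 00001010100100
Gen 3 (rule 41): 11100101000001
Gen 4 (rule 101): 00100111011101
Gen 5 (rule 161): 10000010101010
Gen 6 (rule 225): 00111001010100
Gen 7 (rule 41): 10100000101001
Gen 8 (rule 101): 11101110111001
Gen 9 (rule 161): 01010101010000
Gen 10 (rule 225): 00101010100111
Gen 11 (rule 41): 10010101000100
Gen 12 (rule 101): 10011111010101

Answer: never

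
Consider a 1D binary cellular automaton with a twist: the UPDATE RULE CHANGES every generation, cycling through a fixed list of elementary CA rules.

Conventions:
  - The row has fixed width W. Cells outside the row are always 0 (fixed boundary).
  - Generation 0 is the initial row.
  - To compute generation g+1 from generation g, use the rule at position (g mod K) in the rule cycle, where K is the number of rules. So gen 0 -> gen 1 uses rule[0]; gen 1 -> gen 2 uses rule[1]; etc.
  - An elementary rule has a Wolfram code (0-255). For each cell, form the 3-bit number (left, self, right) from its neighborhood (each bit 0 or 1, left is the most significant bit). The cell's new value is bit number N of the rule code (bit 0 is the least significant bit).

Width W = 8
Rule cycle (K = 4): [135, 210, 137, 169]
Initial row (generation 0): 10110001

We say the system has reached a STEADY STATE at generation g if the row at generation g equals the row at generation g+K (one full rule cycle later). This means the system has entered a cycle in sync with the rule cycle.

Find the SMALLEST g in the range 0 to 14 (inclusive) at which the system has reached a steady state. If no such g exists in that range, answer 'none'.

Answer: none

Derivation:
Gen 0: 10110001
Gen 1 (rule 135): 10000111
Gen 2 (rule 210): 01001011
Gen 3 (rule 137): 00000010
Gen 4 (rule 169): 11111000
Gen 5 (rule 135): 01110011
Gen 6 (rule 210): 10111101
Gen 7 (rule 137): 00111000
Gen 8 (rule 169): 10110011
Gen 9 (rule 135): 10000100
Gen 10 (rule 210): 01001010
Gen 11 (rule 137): 00000000
Gen 12 (rule 169): 11111111
Gen 13 (rule 135): 01111110
Gen 14 (rule 210): 10111111
Gen 15 (rule 137): 00111110
Gen 16 (rule 169): 10111100
Gen 17 (rule 135): 10011001
Gen 18 (rule 210): 01101110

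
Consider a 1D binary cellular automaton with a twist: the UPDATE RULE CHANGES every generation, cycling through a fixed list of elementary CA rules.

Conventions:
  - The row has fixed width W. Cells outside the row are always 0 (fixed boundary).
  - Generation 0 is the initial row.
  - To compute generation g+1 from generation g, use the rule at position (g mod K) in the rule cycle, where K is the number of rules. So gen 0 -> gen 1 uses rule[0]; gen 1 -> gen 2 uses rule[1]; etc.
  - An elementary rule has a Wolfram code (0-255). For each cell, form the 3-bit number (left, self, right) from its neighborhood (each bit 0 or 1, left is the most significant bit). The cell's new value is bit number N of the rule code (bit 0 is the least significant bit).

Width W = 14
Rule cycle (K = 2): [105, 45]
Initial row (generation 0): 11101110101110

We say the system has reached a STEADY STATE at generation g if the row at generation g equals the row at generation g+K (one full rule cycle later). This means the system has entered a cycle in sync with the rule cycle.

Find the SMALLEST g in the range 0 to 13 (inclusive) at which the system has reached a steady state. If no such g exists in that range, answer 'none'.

Gen 0: 11101110101110
Gen 1 (rule 105): 10111011011010
Gen 2 (rule 45): 11100110110110
Gen 3 (rule 105): 10100111111110
Gen 4 (rule 45): 11100100000000
Gen 5 (rule 105): 10100001111111
Gen 6 (rule 45): 11101101000000
Gen 7 (rule 105): 10111110011111
Gen 8 (rule 45): 11100000010000
Gen 9 (rule 105): 10101111000111
Gen 10 (rule 45): 11111000010100
Gen 11 (rule 105): 10001011001001
Gen 12 (rule 45): 10101110001001
Gen 13 (rule 105): 01011010100000
Gen 14 (rule 45): 01110111101111
Gen 15 (rule 105): 01011100111001

Answer: none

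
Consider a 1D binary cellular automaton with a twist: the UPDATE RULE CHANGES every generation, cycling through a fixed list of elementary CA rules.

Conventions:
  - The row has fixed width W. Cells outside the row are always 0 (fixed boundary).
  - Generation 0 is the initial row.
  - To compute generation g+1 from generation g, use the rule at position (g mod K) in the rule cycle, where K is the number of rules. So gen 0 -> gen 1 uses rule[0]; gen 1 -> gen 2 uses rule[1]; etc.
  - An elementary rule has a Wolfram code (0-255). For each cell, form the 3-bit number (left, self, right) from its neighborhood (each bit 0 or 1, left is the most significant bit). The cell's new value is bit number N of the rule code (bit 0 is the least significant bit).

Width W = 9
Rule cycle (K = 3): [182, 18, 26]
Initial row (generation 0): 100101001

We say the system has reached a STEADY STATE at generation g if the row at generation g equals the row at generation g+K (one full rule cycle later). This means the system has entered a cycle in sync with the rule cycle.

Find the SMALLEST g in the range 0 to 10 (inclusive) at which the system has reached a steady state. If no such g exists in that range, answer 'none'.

Gen 0: 100101001
Gen 1 (rule 182): 111111111
Gen 2 (rule 18): 000000000
Gen 3 (rule 26): 000000000
Gen 4 (rule 182): 000000000
Gen 5 (rule 18): 000000000
Gen 6 (rule 26): 000000000
Gen 7 (rule 182): 000000000
Gen 8 (rule 18): 000000000
Gen 9 (rule 26): 000000000
Gen 10 (rule 182): 000000000
Gen 11 (rule 18): 000000000
Gen 12 (rule 26): 000000000
Gen 13 (rule 182): 000000000

Answer: 2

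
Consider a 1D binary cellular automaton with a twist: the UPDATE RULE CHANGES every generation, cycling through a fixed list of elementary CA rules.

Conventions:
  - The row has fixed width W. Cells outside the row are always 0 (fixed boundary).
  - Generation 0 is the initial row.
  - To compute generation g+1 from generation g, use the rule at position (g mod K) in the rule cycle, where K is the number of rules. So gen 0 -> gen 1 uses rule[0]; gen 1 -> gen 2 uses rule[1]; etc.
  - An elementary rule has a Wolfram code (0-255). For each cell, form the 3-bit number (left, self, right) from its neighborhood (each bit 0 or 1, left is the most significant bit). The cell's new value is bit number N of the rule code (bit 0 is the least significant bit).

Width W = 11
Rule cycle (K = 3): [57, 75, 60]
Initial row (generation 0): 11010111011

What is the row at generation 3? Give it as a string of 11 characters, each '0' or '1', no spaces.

Gen 0: 11010111011
Gen 1 (rule 57): 10101100110
Gen 2 (rule 75): 00001101110
Gen 3 (rule 60): 00001011001

Answer: 00001011001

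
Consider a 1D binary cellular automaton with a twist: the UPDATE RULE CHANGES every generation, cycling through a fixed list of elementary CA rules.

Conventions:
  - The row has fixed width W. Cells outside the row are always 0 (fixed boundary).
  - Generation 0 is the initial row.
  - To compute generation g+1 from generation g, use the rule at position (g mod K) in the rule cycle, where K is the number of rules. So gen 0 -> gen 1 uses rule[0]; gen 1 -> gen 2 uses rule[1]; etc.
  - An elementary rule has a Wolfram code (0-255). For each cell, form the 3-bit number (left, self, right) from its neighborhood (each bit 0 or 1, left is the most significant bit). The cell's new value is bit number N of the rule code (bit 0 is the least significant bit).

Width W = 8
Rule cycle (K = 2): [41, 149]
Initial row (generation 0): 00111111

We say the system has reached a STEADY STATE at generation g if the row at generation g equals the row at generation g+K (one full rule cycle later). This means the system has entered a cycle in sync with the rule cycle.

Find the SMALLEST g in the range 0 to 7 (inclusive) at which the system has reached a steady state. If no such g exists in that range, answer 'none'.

Answer: 4

Derivation:
Gen 0: 00111111
Gen 1 (rule 41): 10100000
Gen 2 (rule 149): 10111111
Gen 3 (rule 41): 01100000
Gen 4 (rule 149): 00011111
Gen 5 (rule 41): 11010000
Gen 6 (rule 149): 00011111
Gen 7 (rule 41): 11010000
Gen 8 (rule 149): 00011111
Gen 9 (rule 41): 11010000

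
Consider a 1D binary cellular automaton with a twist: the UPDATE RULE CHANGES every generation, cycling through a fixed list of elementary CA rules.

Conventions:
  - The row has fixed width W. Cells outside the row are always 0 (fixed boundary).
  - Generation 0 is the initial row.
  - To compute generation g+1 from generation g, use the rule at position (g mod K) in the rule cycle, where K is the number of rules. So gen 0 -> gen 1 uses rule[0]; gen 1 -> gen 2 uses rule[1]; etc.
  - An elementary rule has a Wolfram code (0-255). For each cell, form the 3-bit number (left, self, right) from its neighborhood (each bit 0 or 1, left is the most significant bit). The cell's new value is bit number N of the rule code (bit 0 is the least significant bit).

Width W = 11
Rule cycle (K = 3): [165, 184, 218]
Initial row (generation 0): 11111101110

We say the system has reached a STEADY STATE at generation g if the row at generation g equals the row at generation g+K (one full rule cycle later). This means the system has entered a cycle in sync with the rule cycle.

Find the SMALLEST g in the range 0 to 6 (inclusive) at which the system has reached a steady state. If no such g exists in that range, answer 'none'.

Answer: none

Derivation:
Gen 0: 11111101110
Gen 1 (rule 165): 01111010100
Gen 2 (rule 184): 01110101010
Gen 3 (rule 218): 11110000001
Gen 4 (rule 165): 01100111101
Gen 5 (rule 184): 01010111010
Gen 6 (rule 218): 10000111001
Gen 7 (rule 165): 10110010001
Gen 8 (rule 184): 01101001000
Gen 9 (rule 218): 11100110100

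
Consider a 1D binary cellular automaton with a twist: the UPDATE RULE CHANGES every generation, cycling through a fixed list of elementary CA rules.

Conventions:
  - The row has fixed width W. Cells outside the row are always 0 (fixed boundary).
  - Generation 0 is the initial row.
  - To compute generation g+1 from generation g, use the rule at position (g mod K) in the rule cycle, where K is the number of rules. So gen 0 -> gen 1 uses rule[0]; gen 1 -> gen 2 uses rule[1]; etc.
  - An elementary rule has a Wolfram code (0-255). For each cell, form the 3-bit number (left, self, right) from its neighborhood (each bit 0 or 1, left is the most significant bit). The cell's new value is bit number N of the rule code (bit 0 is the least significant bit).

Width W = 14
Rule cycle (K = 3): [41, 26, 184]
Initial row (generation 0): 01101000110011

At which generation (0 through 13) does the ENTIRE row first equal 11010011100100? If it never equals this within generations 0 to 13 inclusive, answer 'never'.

Gen 0: 01101000110011
Gen 1 (rule 41): 01010010100010
Gen 2 (rule 26): 10001100010101
Gen 3 (rule 184): 01001010001010
Gen 4 (rule 41): 00000100100100
Gen 5 (rule 26): 00001011011010
Gen 6 (rule 184): 00000110110101
Gen 7 (rule 41): 11110101101010
Gen 8 (rule 26): 10000001000001
Gen 9 (rule 184): 01000000100000
Gen 10 (rule 41): 00011110001111
Gen 11 (rule 26): 00110001011000
Gen 12 (rule 184): 00101000110100
Gen 13 (rule 41): 10010010101001

Answer: never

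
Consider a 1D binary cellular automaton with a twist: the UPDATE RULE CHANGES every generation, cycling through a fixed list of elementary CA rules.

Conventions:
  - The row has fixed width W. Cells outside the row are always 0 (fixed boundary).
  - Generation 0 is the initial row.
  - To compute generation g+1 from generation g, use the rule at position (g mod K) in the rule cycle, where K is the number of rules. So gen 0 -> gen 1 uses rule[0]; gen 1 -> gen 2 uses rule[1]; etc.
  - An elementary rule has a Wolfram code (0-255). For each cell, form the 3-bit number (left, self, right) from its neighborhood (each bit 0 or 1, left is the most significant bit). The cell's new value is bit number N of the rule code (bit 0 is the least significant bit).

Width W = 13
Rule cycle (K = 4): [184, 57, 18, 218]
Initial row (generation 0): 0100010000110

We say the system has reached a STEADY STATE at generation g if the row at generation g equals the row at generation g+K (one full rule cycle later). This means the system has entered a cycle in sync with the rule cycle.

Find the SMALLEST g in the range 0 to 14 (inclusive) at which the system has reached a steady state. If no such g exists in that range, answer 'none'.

Answer: 11

Derivation:
Gen 0: 0100010000110
Gen 1 (rule 184): 0010001000101
Gen 2 (rule 57): 1001100110010
Gen 3 (rule 18): 0110011001101
Gen 4 (rule 218): 1111111111100
Gen 5 (rule 184): 1111111111010
Gen 6 (rule 57): 1000000000101
Gen 7 (rule 18): 0100000001000
Gen 8 (rule 218): 1010000010100
Gen 9 (rule 184): 0101000001010
Gen 10 (rule 57): 0010111100101
Gen 11 (rule 18): 0100000011000
Gen 12 (rule 218): 1010000111100
Gen 13 (rule 184): 0101000111010
Gen 14 (rule 57): 0010110100101
Gen 15 (rule 18): 0100000011000
Gen 16 (rule 218): 1010000111100
Gen 17 (rule 184): 0101000111010
Gen 18 (rule 57): 0010110100101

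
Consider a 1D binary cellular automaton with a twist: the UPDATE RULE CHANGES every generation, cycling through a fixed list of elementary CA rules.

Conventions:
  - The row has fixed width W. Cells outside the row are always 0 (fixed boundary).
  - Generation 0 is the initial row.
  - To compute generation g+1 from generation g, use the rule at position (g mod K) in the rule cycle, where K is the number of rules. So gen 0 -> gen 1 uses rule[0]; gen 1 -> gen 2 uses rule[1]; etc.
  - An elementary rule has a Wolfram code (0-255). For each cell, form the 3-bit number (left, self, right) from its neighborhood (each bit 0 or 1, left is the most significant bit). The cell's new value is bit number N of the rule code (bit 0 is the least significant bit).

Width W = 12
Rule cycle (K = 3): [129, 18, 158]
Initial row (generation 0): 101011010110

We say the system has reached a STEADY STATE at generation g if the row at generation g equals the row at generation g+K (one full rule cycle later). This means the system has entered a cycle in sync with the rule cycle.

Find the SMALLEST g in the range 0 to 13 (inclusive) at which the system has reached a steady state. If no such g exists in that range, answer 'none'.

Answer: 2

Derivation:
Gen 0: 101011010110
Gen 1 (rule 129): 000000000000
Gen 2 (rule 18): 000000000000
Gen 3 (rule 158): 000000000000
Gen 4 (rule 129): 111111111111
Gen 5 (rule 18): 000000000000
Gen 6 (rule 158): 000000000000
Gen 7 (rule 129): 111111111111
Gen 8 (rule 18): 000000000000
Gen 9 (rule 158): 000000000000
Gen 10 (rule 129): 111111111111
Gen 11 (rule 18): 000000000000
Gen 12 (rule 158): 000000000000
Gen 13 (rule 129): 111111111111
Gen 14 (rule 18): 000000000000
Gen 15 (rule 158): 000000000000
Gen 16 (rule 129): 111111111111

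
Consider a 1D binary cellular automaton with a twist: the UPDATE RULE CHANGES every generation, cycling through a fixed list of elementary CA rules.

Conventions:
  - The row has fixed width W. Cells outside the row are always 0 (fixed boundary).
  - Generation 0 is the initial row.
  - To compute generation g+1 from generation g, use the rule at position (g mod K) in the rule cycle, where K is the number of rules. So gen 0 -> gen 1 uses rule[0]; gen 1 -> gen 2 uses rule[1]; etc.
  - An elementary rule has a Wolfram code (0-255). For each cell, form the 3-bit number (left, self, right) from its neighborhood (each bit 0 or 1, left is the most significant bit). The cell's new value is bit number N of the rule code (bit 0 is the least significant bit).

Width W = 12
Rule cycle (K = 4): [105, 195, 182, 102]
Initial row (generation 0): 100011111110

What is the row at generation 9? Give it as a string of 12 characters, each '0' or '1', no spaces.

Gen 0: 100011111110
Gen 1 (rule 105): 001010000010
Gen 2 (rule 195): 110000111100
Gen 3 (rule 182): 001001011010
Gen 4 (rule 102): 011011101110
Gen 5 (rule 105): 011110111010
Gen 6 (rule 195): 101110011000
Gen 7 (rule 182): 110101100100
Gen 8 (rule 102): 011110101100
Gen 9 (rule 105): 010011011101

Answer: 010011011101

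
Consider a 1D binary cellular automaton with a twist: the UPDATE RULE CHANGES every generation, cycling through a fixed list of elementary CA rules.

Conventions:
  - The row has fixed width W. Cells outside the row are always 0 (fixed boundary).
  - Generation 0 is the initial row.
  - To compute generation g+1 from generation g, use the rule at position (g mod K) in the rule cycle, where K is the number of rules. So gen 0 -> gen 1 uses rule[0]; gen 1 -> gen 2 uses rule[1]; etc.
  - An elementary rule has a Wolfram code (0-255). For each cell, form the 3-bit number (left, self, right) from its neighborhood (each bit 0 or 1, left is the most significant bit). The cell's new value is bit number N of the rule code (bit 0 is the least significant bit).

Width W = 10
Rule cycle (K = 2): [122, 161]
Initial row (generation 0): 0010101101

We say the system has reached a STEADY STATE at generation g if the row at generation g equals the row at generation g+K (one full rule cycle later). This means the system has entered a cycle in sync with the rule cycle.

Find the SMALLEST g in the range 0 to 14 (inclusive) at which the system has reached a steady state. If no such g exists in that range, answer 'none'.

Gen 0: 0010101101
Gen 1 (rule 122): 0101011110
Gen 2 (rule 161): 0010101100
Gen 3 (rule 122): 0101011110
Gen 4 (rule 161): 0010101100
Gen 5 (rule 122): 0101011110
Gen 6 (rule 161): 0010101100
Gen 7 (rule 122): 0101011110
Gen 8 (rule 161): 0010101100
Gen 9 (rule 122): 0101011110
Gen 10 (rule 161): 0010101100
Gen 11 (rule 122): 0101011110
Gen 12 (rule 161): 0010101100
Gen 13 (rule 122): 0101011110
Gen 14 (rule 161): 0010101100
Gen 15 (rule 122): 0101011110
Gen 16 (rule 161): 0010101100

Answer: 1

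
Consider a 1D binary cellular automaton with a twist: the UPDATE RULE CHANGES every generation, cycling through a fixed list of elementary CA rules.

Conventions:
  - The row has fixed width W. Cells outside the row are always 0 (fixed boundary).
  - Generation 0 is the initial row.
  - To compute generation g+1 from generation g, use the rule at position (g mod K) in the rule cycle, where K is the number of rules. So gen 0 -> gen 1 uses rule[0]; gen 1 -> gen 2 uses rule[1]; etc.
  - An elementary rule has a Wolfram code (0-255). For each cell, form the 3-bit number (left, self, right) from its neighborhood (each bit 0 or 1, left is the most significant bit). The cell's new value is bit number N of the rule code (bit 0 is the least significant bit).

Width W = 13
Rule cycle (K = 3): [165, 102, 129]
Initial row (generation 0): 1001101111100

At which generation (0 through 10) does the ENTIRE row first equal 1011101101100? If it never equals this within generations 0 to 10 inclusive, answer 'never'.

Answer: never

Derivation:
Gen 0: 1001101111100
Gen 1 (rule 165): 1000010111001
Gen 2 (rule 102): 1000111001011
Gen 3 (rule 129): 0010010000000
Gen 4 (rule 165): 1010010111111
Gen 5 (rule 102): 1110111000001
Gen 6 (rule 129): 0100010011100
Gen 7 (rule 165): 0101010001001
Gen 8 (rule 102): 1111110011011
Gen 9 (rule 129): 0111100000000
Gen 10 (rule 165): 0011001111111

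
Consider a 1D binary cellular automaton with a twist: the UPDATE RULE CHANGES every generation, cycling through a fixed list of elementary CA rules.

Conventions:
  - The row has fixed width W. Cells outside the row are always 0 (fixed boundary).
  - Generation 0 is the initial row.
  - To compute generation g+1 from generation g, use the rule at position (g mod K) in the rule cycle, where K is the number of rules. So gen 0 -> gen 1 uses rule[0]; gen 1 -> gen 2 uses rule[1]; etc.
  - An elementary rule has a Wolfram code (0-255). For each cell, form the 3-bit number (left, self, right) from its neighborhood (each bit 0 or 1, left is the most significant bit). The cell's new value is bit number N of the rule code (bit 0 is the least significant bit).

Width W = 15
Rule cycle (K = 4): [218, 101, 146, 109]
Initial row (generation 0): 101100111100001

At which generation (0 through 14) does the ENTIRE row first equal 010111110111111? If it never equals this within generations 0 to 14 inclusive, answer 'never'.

Gen 0: 101100111100001
Gen 1 (rule 218): 001111111110010
Gen 2 (rule 101): 100000000010010
Gen 3 (rule 146): 010000000101101
Gen 4 (rule 109): 010111110111111
Gen 5 (rule 218): 100111110111111
Gen 6 (rule 101): 100000011000001
Gen 7 (rule 146): 010000100100010
Gen 8 (rule 109): 010110100101010
Gen 9 (rule 218): 100110011000001
Gen 10 (rule 101): 100010001011101
Gen 11 (rule 146): 010101010001000
Gen 12 (rule 109): 011111110101011
Gen 13 (rule 218): 111111110000011
Gen 14 (rule 101): 000000010111001

Answer: 4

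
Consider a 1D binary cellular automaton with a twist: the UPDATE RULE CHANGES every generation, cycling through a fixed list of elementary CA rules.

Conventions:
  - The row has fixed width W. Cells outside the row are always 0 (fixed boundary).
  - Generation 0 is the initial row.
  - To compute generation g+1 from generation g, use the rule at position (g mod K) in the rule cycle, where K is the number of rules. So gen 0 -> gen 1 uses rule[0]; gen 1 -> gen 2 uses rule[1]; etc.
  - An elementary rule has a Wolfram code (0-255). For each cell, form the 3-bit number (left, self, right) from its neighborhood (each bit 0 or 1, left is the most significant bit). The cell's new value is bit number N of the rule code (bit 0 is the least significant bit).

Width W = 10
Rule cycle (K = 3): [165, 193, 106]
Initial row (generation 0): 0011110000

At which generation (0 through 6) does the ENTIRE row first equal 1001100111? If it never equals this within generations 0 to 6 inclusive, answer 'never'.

Answer: 1

Derivation:
Gen 0: 0011110000
Gen 1 (rule 165): 1001100111
Gen 2 (rule 193): 0000100011
Gen 3 (rule 106): 0001000111
Gen 4 (rule 165): 1101010010
Gen 5 (rule 193): 0100000000
Gen 6 (rule 106): 1000000000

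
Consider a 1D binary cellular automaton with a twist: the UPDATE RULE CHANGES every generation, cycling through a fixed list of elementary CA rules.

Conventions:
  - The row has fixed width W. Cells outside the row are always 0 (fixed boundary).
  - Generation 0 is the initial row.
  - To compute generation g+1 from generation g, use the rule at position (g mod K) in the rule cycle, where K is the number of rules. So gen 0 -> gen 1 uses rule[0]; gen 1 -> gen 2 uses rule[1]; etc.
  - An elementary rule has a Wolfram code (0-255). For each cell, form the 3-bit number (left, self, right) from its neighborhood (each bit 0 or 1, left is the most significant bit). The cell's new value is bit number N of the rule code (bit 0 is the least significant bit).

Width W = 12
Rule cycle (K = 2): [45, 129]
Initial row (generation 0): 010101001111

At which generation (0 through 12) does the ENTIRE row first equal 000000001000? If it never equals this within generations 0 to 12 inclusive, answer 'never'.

Answer: 12

Derivation:
Gen 0: 010101001111
Gen 1 (rule 45): 011111001000
Gen 2 (rule 129): 001110000011
Gen 3 (rule 45): 101000111010
Gen 4 (rule 129): 000010010000
Gen 5 (rule 45): 111010010111
Gen 6 (rule 129): 010000000010
Gen 7 (rule 45): 010111111010
Gen 8 (rule 129): 000011110000
Gen 9 (rule 45): 111010000111
Gen 10 (rule 129): 010000110010
Gen 11 (rule 45): 010110100010
Gen 12 (rule 129): 000000001000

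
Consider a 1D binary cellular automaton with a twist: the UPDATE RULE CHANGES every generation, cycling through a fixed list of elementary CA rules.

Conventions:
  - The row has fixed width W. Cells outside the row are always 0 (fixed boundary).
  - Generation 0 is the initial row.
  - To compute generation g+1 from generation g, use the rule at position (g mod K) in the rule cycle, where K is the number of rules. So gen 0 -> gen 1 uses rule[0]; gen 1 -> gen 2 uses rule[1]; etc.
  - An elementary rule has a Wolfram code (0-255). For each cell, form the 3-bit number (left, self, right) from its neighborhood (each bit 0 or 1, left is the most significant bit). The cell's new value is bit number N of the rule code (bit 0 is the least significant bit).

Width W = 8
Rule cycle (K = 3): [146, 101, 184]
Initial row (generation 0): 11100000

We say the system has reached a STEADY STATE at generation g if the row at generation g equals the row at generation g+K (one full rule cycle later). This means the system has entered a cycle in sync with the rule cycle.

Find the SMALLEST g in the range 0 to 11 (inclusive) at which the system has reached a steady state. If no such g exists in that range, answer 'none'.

Answer: 3

Derivation:
Gen 0: 11100000
Gen 1 (rule 146): 01010000
Gen 2 (rule 101): 01110111
Gen 3 (rule 184): 01101110
Gen 4 (rule 146): 10000101
Gen 5 (rule 101): 10110111
Gen 6 (rule 184): 01101110
Gen 7 (rule 146): 10000101
Gen 8 (rule 101): 10110111
Gen 9 (rule 184): 01101110
Gen 10 (rule 146): 10000101
Gen 11 (rule 101): 10110111
Gen 12 (rule 184): 01101110
Gen 13 (rule 146): 10000101
Gen 14 (rule 101): 10110111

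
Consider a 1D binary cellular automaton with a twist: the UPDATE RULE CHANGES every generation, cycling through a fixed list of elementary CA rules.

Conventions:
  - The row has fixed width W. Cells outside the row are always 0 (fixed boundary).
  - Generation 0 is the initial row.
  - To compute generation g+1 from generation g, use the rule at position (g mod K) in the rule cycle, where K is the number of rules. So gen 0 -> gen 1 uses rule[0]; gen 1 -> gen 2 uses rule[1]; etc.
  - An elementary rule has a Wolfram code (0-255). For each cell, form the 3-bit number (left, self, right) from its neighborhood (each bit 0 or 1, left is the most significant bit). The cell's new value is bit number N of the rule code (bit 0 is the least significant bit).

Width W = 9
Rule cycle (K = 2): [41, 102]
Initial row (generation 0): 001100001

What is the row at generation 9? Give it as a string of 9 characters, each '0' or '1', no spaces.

Gen 0: 001100001
Gen 1 (rule 41): 101001100
Gen 2 (rule 102): 111010100
Gen 3 (rule 41): 100101001
Gen 4 (rule 102): 101111011
Gen 5 (rule 41): 011000110
Gen 6 (rule 102): 101001010
Gen 7 (rule 41): 010000100
Gen 8 (rule 102): 110001100
Gen 9 (rule 41): 100101001

Answer: 100101001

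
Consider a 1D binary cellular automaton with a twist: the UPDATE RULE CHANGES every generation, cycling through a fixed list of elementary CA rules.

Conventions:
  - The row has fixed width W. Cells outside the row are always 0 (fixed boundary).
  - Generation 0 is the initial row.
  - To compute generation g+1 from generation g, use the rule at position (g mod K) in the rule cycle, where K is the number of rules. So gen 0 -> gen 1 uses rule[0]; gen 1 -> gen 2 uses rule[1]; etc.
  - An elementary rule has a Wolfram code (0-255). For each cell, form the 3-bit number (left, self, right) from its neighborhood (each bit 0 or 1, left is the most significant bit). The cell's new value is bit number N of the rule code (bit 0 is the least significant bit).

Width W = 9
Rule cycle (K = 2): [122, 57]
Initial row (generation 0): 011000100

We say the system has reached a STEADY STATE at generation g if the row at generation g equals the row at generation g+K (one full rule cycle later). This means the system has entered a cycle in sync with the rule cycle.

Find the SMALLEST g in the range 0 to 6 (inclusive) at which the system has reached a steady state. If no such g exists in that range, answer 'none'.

Answer: 3

Derivation:
Gen 0: 011000100
Gen 1 (rule 122): 111101010
Gen 2 (rule 57): 100010101
Gen 3 (rule 122): 010101010
Gen 4 (rule 57): 001010101
Gen 5 (rule 122): 010101010
Gen 6 (rule 57): 001010101
Gen 7 (rule 122): 010101010
Gen 8 (rule 57): 001010101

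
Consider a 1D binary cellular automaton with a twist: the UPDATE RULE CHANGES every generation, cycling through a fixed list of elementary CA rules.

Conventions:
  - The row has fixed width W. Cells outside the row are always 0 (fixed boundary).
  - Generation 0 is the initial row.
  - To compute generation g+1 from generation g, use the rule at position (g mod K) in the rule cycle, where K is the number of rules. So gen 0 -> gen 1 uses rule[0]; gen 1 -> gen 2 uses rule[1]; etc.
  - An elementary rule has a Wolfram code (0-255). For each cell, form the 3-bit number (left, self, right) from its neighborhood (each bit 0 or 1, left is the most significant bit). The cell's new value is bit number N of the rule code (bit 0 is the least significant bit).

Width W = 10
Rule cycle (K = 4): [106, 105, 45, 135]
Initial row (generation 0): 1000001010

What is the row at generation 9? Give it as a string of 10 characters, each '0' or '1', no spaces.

Answer: 1101110111

Derivation:
Gen 0: 1000001010
Gen 1 (rule 106): 0000010100
Gen 2 (rule 105): 1111001001
Gen 3 (rule 45): 1000001001
Gen 4 (rule 135): 1011111011
Gen 5 (rule 106): 0110001111
Gen 6 (rule 105): 0110101001
Gen 7 (rule 45): 0101111001
Gen 8 (rule 135): 1100110011
Gen 9 (rule 106): 1101110111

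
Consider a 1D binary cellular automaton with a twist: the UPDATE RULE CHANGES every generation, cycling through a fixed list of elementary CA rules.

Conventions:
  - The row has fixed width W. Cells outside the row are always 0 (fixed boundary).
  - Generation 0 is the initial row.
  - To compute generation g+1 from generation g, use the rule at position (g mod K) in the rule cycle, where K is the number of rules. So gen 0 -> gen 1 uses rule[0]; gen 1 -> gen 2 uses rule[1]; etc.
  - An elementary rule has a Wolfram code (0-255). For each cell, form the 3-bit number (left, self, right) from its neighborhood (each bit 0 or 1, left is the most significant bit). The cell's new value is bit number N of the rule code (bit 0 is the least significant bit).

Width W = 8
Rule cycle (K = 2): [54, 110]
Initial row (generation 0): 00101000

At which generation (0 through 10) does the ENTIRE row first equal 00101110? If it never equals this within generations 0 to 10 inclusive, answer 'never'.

Answer: 3

Derivation:
Gen 0: 00101000
Gen 1 (rule 54): 01111100
Gen 2 (rule 110): 11000100
Gen 3 (rule 54): 00101110
Gen 4 (rule 110): 01111010
Gen 5 (rule 54): 10000111
Gen 6 (rule 110): 10001101
Gen 7 (rule 54): 11010011
Gen 8 (rule 110): 11110111
Gen 9 (rule 54): 00001000
Gen 10 (rule 110): 00011000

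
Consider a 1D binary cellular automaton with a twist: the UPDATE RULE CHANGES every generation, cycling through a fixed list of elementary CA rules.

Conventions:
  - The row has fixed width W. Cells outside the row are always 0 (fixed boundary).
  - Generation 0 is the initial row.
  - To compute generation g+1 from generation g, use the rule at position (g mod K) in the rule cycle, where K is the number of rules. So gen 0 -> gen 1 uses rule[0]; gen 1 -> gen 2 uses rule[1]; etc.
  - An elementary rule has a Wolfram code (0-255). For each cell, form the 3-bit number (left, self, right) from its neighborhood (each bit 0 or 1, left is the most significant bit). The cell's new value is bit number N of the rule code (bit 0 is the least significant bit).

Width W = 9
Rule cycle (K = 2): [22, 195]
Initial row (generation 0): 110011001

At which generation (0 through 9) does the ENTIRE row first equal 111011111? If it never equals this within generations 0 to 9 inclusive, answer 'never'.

Gen 0: 110011001
Gen 1 (rule 22): 001100111
Gen 2 (rule 195): 110101011
Gen 3 (rule 22): 000101000
Gen 4 (rule 195): 111000011
Gen 5 (rule 22): 000100100
Gen 6 (rule 195): 111001001
Gen 7 (rule 22): 000111111
Gen 8 (rule 195): 111011111
Gen 9 (rule 22): 000000000

Answer: 8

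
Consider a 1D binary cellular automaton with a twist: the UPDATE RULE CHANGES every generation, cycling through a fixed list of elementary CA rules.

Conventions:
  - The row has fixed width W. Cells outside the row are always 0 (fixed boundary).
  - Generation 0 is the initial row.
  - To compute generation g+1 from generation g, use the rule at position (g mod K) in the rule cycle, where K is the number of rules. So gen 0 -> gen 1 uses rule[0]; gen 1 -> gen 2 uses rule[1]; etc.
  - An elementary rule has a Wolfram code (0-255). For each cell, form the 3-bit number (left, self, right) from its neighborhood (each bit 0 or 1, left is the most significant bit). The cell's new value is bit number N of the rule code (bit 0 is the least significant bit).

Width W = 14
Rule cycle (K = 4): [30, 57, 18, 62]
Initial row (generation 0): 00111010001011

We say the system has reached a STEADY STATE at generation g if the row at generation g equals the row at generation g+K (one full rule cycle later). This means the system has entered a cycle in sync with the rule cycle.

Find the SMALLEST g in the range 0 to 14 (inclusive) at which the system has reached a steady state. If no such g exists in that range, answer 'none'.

Gen 0: 00111010001011
Gen 1 (rule 30): 01100011011010
Gen 2 (rule 57): 01011010110101
Gen 3 (rule 18): 10000000000000
Gen 4 (rule 62): 11000000000000
Gen 5 (rule 30): 10100000000000
Gen 6 (rule 57): 01011111111111
Gen 7 (rule 18): 10000000000000
Gen 8 (rule 62): 11000000000000
Gen 9 (rule 30): 10100000000000
Gen 10 (rule 57): 01011111111111
Gen 11 (rule 18): 10000000000000
Gen 12 (rule 62): 11000000000000
Gen 13 (rule 30): 10100000000000
Gen 14 (rule 57): 01011111111111
Gen 15 (rule 18): 10000000000000
Gen 16 (rule 62): 11000000000000
Gen 17 (rule 30): 10100000000000
Gen 18 (rule 57): 01011111111111

Answer: 3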